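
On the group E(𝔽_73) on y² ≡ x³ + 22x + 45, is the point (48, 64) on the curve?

no

y² = 64² ≡ 8; x³ + 22x + 45 = 111693 ≡ 3 (mod 73). 8 ≠ 3.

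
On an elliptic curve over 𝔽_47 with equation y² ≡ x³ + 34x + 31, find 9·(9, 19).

Write G = (9, 19).
Double-and-add on 9 = (1001)₂. Start with G = (9, 19) for the leading 1-bit.
double: tangent at (9, 19): λ = (3·9² + 34)/(2·19) ≡ 42/38. 38⁻¹ ≡ 26 (mod 47), so λ ≡ 42·26 ≡ 11.
  x = λ² - 9 - 9 = 121 - 18 ≡ 9; y = λ·(9 - 9) - 19 ≡ 28. → (9, 28)
double: tangent at (9, 28): λ = (3·9² + 34)/(2·28) ≡ 42/9. 9⁻¹ ≡ 21 (mod 47), so λ ≡ 42·21 ≡ 36.
  x = λ² - 9 - 9 = 1296 - 18 ≡ 9; y = λ·(9 - 9) - 28 ≡ 19. → (9, 19)
double: tangent at (9, 19): λ = (3·9² + 34)/(2·19) ≡ 42/38. 38⁻¹ ≡ 26 (mod 47) since 38·26 = 988 ≡ 1, so λ ≡ 42·26 ≡ 11.
  x = λ² - 9 - 9 = 121 - 18 ≡ 9; y = λ·(9 - 9) - 19 ≡ 28. → (9, 28)
add G: (9, 28) + (9, 19): same x and y₁ ≡ -y₂, so the sum is ∞.

O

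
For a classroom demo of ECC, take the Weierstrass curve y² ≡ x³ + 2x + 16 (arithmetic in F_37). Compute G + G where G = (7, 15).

(20, 8)

tangent at (7, 15): λ = (3·7² + 2)/(2·15) ≡ 1/30. 30⁻¹ ≡ 21 (mod 37) since 30·21 = 630 ≡ 1, so λ ≡ 1·21 ≡ 21.
  x = λ² - 7 - 7 = 441 - 14 ≡ 20; y = λ·(7 - 20) - 15 ≡ 8. → (20, 8)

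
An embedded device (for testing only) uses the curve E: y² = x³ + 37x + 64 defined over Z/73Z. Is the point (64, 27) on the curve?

y² = 27² ≡ 72; x³ + 37x + 64 = 264576 ≡ 24 (mod 73). 72 ≠ 24.

no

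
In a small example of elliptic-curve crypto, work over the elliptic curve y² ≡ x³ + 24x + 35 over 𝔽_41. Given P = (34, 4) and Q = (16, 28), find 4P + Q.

First 4P:
Repeated addition: build up to 4P.
2P: tangent at (34, 4): λ = (3·34² + 24)/(2·4) ≡ 7/8. 8⁻¹ ≡ 36 (mod 41) since 8·36 = 288 ≡ 1, so λ ≡ 7·36 ≡ 6.
  x = λ² - 34 - 34 = 36 - 68 ≡ 9; y = λ·(34 - 9) - 4 ≡ 23. → (9, 23)
3P: (9, 23) + (34, 4). λ = (4 - 23)/(34 - 9) ≡ 22/25 mod 41. 25⁻¹ ≡ 23 (mod 41), so λ ≡ 14.
  x = λ² - 9 - 34 = 196 - 43 ≡ 30; y = λ·(9 - 30) - 23 ≡ 11. → (30, 11)
4P: (30, 11) + (34, 4). λ = (4 - 11)/(34 - 30) ≡ 34/4 mod 41. 4⁻¹ ≡ 31 (mod 41), so λ ≡ 29.
  x = λ² - 30 - 34 = 841 - 64 ≡ 39; y = λ·(30 - 39) - 11 ≡ 15. → (39, 15)
4P = (39, 15).
Finally 4P + Q:
(39, 15) + (16, 28). λ = (28 - 15)/(16 - 39) ≡ 13/18 mod 41. 18⁻¹ ≡ 16 (mod 41) since 18·16 = 288 ≡ 1, so λ ≡ 3.
  x = λ² - 39 - 16 = 9 - 55 ≡ 36; y = λ·(39 - 36) - 15 ≡ 35. → (36, 35)

(36, 35)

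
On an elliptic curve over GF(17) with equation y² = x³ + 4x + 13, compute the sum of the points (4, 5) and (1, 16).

(4, 5) + (1, 16). λ = (16 - 5)/(1 - 4) ≡ 11/14 mod 17. 14⁻¹ ≡ 11 (mod 17) since 14·11 = 154 ≡ 1, so λ ≡ 2.
  x = λ² - 4 - 1 = 4 - 5 ≡ 16; y = λ·(4 - 16) - 5 ≡ 5. → (16, 5)

(16, 5)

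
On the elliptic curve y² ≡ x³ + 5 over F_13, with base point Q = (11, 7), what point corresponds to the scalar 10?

Double-and-add on 10 = (1010)₂. Start with Q = (11, 7) for the leading 1-bit.
double: tangent at (11, 7): λ = (3·11² + 0)/(2·7) ≡ 12/1. 1⁻¹ ≡ 1 (mod 13), so λ ≡ 12·1 ≡ 12.
  x = λ² - 11 - 11 = 144 - 22 ≡ 5; y = λ·(11 - 5) - 7 ≡ 0. → (5, 0)
double: (5, 0) + (5, 0): same x and y₁ ≡ -y₂, so the sum is O.
add Q: O + (11, 7) = (11, 7) (identity).
double: tangent at (11, 7): λ = (3·11² + 0)/(2·7) ≡ 12/1. 1⁻¹ ≡ 1 (mod 13), so λ ≡ 12·1 ≡ 12.
  x = λ² - 11 - 11 = 144 - 22 ≡ 5; y = λ·(11 - 5) - 7 ≡ 0. → (5, 0)

(5, 0)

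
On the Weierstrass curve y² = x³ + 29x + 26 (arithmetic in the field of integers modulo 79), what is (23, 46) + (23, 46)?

(0, 42)

tangent at (23, 46): λ = (3·23² + 29)/(2·46) ≡ 36/13. 13⁻¹ ≡ 73 (mod 79) since 13·73 = 949 ≡ 1, so λ ≡ 36·73 ≡ 21.
  x = λ² - 23 - 23 = 441 - 46 ≡ 0; y = λ·(23 - 0) - 46 ≡ 42. → (0, 42)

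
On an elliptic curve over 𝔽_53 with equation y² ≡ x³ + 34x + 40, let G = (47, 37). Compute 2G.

(29, 9)

tangent at (47, 37): λ = (3·47² + 34)/(2·37) ≡ 36/21. 21⁻¹ ≡ 48 (mod 53) since 21·48 = 1008 ≡ 1, so λ ≡ 36·48 ≡ 32.
  x = λ² - 47 - 47 = 1024 - 94 ≡ 29; y = λ·(47 - 29) - 37 ≡ 9. → (29, 9)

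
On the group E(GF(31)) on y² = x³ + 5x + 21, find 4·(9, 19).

Write G = (9, 19).
Repeated addition: build up to 4G.
2G: tangent at (9, 19): λ = (3·9² + 5)/(2·19) ≡ 0/7. 7⁻¹ ≡ 9 (mod 31) since 7·9 = 63 ≡ 1, so λ ≡ 0·9 ≡ 0.
  x = λ² - 9 - 9 = 0 - 18 ≡ 13; y = λ·(9 - 13) - 19 ≡ 12. → (13, 12)
3G: (13, 12) + (9, 19). λ = (19 - 12)/(9 - 13) ≡ 7/27 mod 31. 27⁻¹ ≡ 23 (mod 31) since 27·23 = 621 ≡ 1, so λ ≡ 6.
  x = λ² - 13 - 9 = 36 - 22 ≡ 14; y = λ·(13 - 14) - 12 ≡ 13. → (14, 13)
4G: (14, 13) + (9, 19). λ = (19 - 13)/(9 - 14) ≡ 6/26 mod 31. 26⁻¹ ≡ 6 (mod 31) since 26·6 = 156 ≡ 1, so λ ≡ 5.
  x = λ² - 14 - 9 = 25 - 23 ≡ 2; y = λ·(14 - 2) - 13 ≡ 16. → (2, 16)

(2, 16)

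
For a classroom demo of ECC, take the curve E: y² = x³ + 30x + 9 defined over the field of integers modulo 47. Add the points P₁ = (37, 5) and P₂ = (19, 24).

(41, 41)

(37, 5) + (19, 24). λ = (24 - 5)/(19 - 37) ≡ 19/29 mod 47. 29⁻¹ ≡ 13 (mod 47) since 29·13 = 377 ≡ 1, so λ ≡ 12.
  x = λ² - 37 - 19 = 144 - 56 ≡ 41; y = λ·(37 - 41) - 5 ≡ 41. → (41, 41)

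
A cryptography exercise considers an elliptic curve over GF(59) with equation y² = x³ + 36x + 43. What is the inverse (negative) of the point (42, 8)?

-(42, 8) = (42, -8 mod 59) = (42, 51).

(42, 51)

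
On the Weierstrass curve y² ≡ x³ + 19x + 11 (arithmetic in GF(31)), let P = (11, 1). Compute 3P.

Repeated addition: build up to 3P.
2P: tangent at (11, 1): λ = (3·11² + 19)/(2·1) ≡ 10/2. 2⁻¹ ≡ 16 (mod 31), so λ ≡ 10·16 ≡ 5.
  x = λ² - 11 - 11 = 25 - 22 ≡ 3; y = λ·(11 - 3) - 1 ≡ 8. → (3, 8)
3P: (3, 8) + (11, 1). λ = (1 - 8)/(11 - 3) ≡ 24/8 mod 31. 8⁻¹ ≡ 4 (mod 31) since 8·4 = 32 ≡ 1, so λ ≡ 3.
  x = λ² - 3 - 11 = 9 - 14 ≡ 26; y = λ·(3 - 26) - 8 ≡ 16. → (26, 16)

(26, 16)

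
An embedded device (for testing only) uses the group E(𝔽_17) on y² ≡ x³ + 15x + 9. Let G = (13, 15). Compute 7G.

Repeated addition: build up to 7G.
2G: tangent at (13, 15): λ = (3·13² + 15)/(2·15) ≡ 12/13. 13⁻¹ ≡ 4 (mod 17), so λ ≡ 12·4 ≡ 14.
  x = λ² - 13 - 13 = 196 - 26 ≡ 0; y = λ·(13 - 0) - 15 ≡ 14. → (0, 14)
3G: (0, 14) + (13, 15). λ = (15 - 14)/(13 - 0) ≡ 1/13 mod 17. 13⁻¹ ≡ 4 (mod 17), so λ ≡ 4.
  x = λ² - 0 - 13 = 16 - 13 ≡ 3; y = λ·(0 - 3) - 14 ≡ 8. → (3, 8)
4G: (3, 8) + (13, 15). λ = (15 - 8)/(13 - 3) ≡ 7/10 mod 17. 10⁻¹ ≡ 12 (mod 17), so λ ≡ 16.
  x = λ² - 3 - 13 = 256 - 16 ≡ 2; y = λ·(3 - 2) - 8 ≡ 8. → (2, 8)
5G: (2, 8) + (13, 15). λ = (15 - 8)/(13 - 2) ≡ 7/11 mod 17. 11⁻¹ ≡ 14 (mod 17) since 11·14 = 154 ≡ 1, so λ ≡ 13.
  x = λ² - 2 - 13 = 169 - 15 ≡ 1; y = λ·(2 - 1) - 8 ≡ 5. → (1, 5)
6G: (1, 5) + (13, 15). λ = (15 - 5)/(13 - 1) ≡ 10/12 mod 17. 12⁻¹ ≡ 10 (mod 17), so λ ≡ 15.
  x = λ² - 1 - 13 = 225 - 14 ≡ 7; y = λ·(1 - 7) - 5 ≡ 7. → (7, 7)
7G: (7, 7) + (13, 15). λ = (15 - 7)/(13 - 7) ≡ 8/6 mod 17. 6⁻¹ ≡ 3 (mod 17) since 6·3 = 18 ≡ 1, so λ ≡ 7.
  x = λ² - 7 - 13 = 49 - 20 ≡ 12; y = λ·(7 - 12) - 7 ≡ 9. → (12, 9)

(12, 9)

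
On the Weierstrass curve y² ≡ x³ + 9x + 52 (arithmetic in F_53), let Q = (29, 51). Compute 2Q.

tangent at (29, 51): λ = (3·29² + 9)/(2·51) ≡ 41/49. 49⁻¹ ≡ 13 (mod 53) since 49·13 = 637 ≡ 1, so λ ≡ 41·13 ≡ 3.
  x = λ² - 29 - 29 = 9 - 58 ≡ 4; y = λ·(29 - 4) - 51 ≡ 24. → (4, 24)

(4, 24)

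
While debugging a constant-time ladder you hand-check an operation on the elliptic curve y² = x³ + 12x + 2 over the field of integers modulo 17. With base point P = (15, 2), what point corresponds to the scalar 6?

(1, 7)

Double-and-add on 6 = (110)₂. Start with P = (15, 2) for the leading 1-bit.
double: tangent at (15, 2): λ = (3·15² + 12)/(2·2) ≡ 7/4. 4⁻¹ ≡ 13 (mod 17), so λ ≡ 7·13 ≡ 6.
  x = λ² - 15 - 15 = 36 - 30 ≡ 6; y = λ·(15 - 6) - 2 ≡ 1. → (6, 1)
add P: (6, 1) + (15, 2). λ = (2 - 1)/(15 - 6) ≡ 1/9 mod 17. 9⁻¹ ≡ 2 (mod 17) since 9·2 = 18 ≡ 1, so λ ≡ 2.
  x = λ² - 6 - 15 = 4 - 21 ≡ 0; y = λ·(6 - 0) - 1 ≡ 11. → (0, 11)
double: tangent at (0, 11): λ = (3·0² + 12)/(2·11) ≡ 12/5. 5⁻¹ ≡ 7 (mod 17), so λ ≡ 12·7 ≡ 16.
  x = λ² - 0 - 0 = 256 - 0 ≡ 1; y = λ·(0 - 1) - 11 ≡ 7. → (1, 7)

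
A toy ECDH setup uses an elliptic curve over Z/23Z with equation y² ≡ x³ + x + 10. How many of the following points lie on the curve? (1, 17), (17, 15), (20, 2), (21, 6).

1

(1, 17): 17² ≡ 13, rhs ≡ 12 → off.
(17, 15): 15² ≡ 18, rhs ≡ 18 → on.
(20, 2): 2² ≡ 4, rhs ≡ 3 → off.
(21, 6): 6² ≡ 13, rhs ≡ 0 → off.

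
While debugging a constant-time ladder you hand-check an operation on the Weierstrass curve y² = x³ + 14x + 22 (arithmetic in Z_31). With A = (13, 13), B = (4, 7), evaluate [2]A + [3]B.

First 2A:
Repeated addition: build up to 2A.
2A: tangent at (13, 13): λ = (3·13² + 14)/(2·13) ≡ 25/26. 26⁻¹ ≡ 6 (mod 31), so λ ≡ 25·6 ≡ 26.
  x = λ² - 13 - 13 = 676 - 26 ≡ 30; y = λ·(13 - 30) - 13 ≡ 10. → (30, 10)
2A = (30, 10).
Next 3B:
Repeated addition: build up to 3B.
2B: tangent at (4, 7): λ = (3·4² + 14)/(2·7) ≡ 0/14. 14⁻¹ ≡ 20 (mod 31) since 14·20 = 280 ≡ 1, so λ ≡ 0·20 ≡ 0.
  x = λ² - 4 - 4 = 0 - 8 ≡ 23; y = λ·(4 - 23) - 7 ≡ 24. → (23, 24)
3B: (23, 24) + (4, 7). λ = (7 - 24)/(4 - 23) ≡ 14/12 mod 31. 12⁻¹ ≡ 13 (mod 31), so λ ≡ 27.
  x = λ² - 23 - 4 = 729 - 27 ≡ 20; y = λ·(23 - 20) - 24 ≡ 26. → (20, 26)
3B = (20, 26).
Finally 2A + 3B:
(30, 10) + (20, 26). λ = (26 - 10)/(20 - 30) ≡ 16/21 mod 31. 21⁻¹ ≡ 3 (mod 31), so λ ≡ 17.
  x = λ² - 30 - 20 = 289 - 50 ≡ 22; y = λ·(30 - 22) - 10 ≡ 2. → (22, 2)

(22, 2)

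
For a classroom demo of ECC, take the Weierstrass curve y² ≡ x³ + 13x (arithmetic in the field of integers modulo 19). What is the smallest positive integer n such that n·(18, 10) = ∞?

2P: tangent at (18, 10): λ = (3·18² + 13)/(2·10) ≡ 16/1. 1⁻¹ ≡ 1 (mod 19), so λ ≡ 16·1 ≡ 16.
  x = λ² - 18 - 18 = 256 - 36 ≡ 11; y = λ·(18 - 11) - 10 ≡ 7. → (11, 7)
3P: (11, 7) + (18, 10). λ = (10 - 7)/(18 - 11) ≡ 3/7 mod 19. 7⁻¹ ≡ 11 (mod 19), so λ ≡ 14.
  x = λ² - 11 - 18 = 196 - 29 ≡ 15; y = λ·(11 - 15) - 7 ≡ 13. → (15, 13)
4P: (15, 13) + (18, 10). λ = (10 - 13)/(18 - 15) ≡ 16/3 mod 19. 3⁻¹ ≡ 13 (mod 19), so λ ≡ 18.
  x = λ² - 15 - 18 = 324 - 33 ≡ 6; y = λ·(15 - 6) - 13 ≡ 16. → (6, 16)
5P: (6, 16) + (18, 10). λ = (10 - 16)/(18 - 6) ≡ 13/12 mod 19. 12⁻¹ ≡ 8 (mod 19), so λ ≡ 9.
  x = λ² - 6 - 18 = 81 - 24 ≡ 0; y = λ·(6 - 0) - 16 ≡ 0. → (0, 0)
6P: (0, 0) + (18, 10). λ = (10 - 0)/(18 - 0) ≡ 10/18 mod 19. 18⁻¹ ≡ 18 (mod 19) since 18·18 = 324 ≡ 1, so λ ≡ 9.
  x = λ² - 0 - 18 = 81 - 18 ≡ 6; y = λ·(0 - 6) - 0 ≡ 3. → (6, 3)
7P: (6, 3) + (18, 10). λ = (10 - 3)/(18 - 6) ≡ 7/12 mod 19. 12⁻¹ ≡ 8 (mod 19), so λ ≡ 18.
  x = λ² - 6 - 18 = 324 - 24 ≡ 15; y = λ·(6 - 15) - 3 ≡ 6. → (15, 6)
8P: (15, 6) + (18, 10). λ = (10 - 6)/(18 - 15) ≡ 4/3 mod 19. 3⁻¹ ≡ 13 (mod 19) since 3·13 = 39 ≡ 1, so λ ≡ 14.
  x = λ² - 15 - 18 = 196 - 33 ≡ 11; y = λ·(15 - 11) - 6 ≡ 12. → (11, 12)
9P: (11, 12) + (18, 10). λ = (10 - 12)/(18 - 11) ≡ 17/7 mod 19. 7⁻¹ ≡ 11 (mod 19), so λ ≡ 16.
  x = λ² - 11 - 18 = 256 - 29 ≡ 18; y = λ·(11 - 18) - 12 ≡ 9. → (18, 9)
10P: (18, 9) + (18, 10): same x and y₁ ≡ -y₂, so the sum is ∞.
10P = ∞, so the order is 10.

10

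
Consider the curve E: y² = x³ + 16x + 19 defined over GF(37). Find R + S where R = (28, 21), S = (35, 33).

(28, 21) + (35, 33). λ = (33 - 21)/(35 - 28) ≡ 12/7 mod 37. 7⁻¹ ≡ 16 (mod 37) since 7·16 = 112 ≡ 1, so λ ≡ 7.
  x = λ² - 28 - 35 = 49 - 63 ≡ 23; y = λ·(28 - 23) - 21 ≡ 14. → (23, 14)

(23, 14)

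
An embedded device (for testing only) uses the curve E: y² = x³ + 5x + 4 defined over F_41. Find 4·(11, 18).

(16, 30)

Write G = (11, 18).
Double-and-add on 4 = (100)₂. Start with G = (11, 18) for the leading 1-bit.
double: tangent at (11, 18): λ = (3·11² + 5)/(2·18) ≡ 40/36. 36⁻¹ ≡ 8 (mod 41), so λ ≡ 40·8 ≡ 33.
  x = λ² - 11 - 11 = 1089 - 22 ≡ 1; y = λ·(11 - 1) - 18 ≡ 25. → (1, 25)
double: tangent at (1, 25): λ = (3·1² + 5)/(2·25) ≡ 8/9. 9⁻¹ ≡ 32 (mod 41), so λ ≡ 8·32 ≡ 10.
  x = λ² - 1 - 1 = 100 - 2 ≡ 16; y = λ·(1 - 16) - 25 ≡ 30. → (16, 30)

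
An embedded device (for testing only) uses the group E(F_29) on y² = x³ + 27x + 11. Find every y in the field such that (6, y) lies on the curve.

none

x³ + 27x + 11 = 389 ≡ 12 (mod 29).
12 is a non-residue mod 29; no y exists.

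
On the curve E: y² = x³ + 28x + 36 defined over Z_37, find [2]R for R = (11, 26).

tangent at (11, 26): λ = (3·11² + 28)/(2·26) ≡ 21/15. 15⁻¹ ≡ 5 (mod 37) since 15·5 = 75 ≡ 1, so λ ≡ 21·5 ≡ 31.
  x = λ² - 11 - 11 = 961 - 22 ≡ 14; y = λ·(11 - 14) - 26 ≡ 29. → (14, 29)

(14, 29)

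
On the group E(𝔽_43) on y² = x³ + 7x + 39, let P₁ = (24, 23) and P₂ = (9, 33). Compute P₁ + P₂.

(24, 23) + (9, 33). λ = (33 - 23)/(9 - 24) ≡ 10/28 mod 43. 28⁻¹ ≡ 20 (mod 43) since 28·20 = 560 ≡ 1, so λ ≡ 28.
  x = λ² - 24 - 9 = 784 - 33 ≡ 20; y = λ·(24 - 20) - 23 ≡ 3. → (20, 3)

(20, 3)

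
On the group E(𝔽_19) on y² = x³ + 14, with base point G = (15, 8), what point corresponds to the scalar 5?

Repeated addition: build up to 5G.
2G: tangent at (15, 8): λ = (3·15² + 0)/(2·8) ≡ 10/16. 16⁻¹ ≡ 6 (mod 19), so λ ≡ 10·6 ≡ 3.
  x = λ² - 15 - 15 = 9 - 30 ≡ 17; y = λ·(15 - 17) - 8 ≡ 5. → (17, 5)
3G: (17, 5) + (15, 8). λ = (8 - 5)/(15 - 17) ≡ 3/17 mod 19. 17⁻¹ ≡ 9 (mod 19) since 17·9 = 153 ≡ 1, so λ ≡ 8.
  x = λ² - 17 - 15 = 64 - 32 ≡ 13; y = λ·(17 - 13) - 5 ≡ 8. → (13, 8)
4G: (13, 8) + (15, 8). λ = (8 - 8)/(15 - 13) ≡ 0/2 mod 19. 2⁻¹ ≡ 10 (mod 19), so λ ≡ 0.
  x = λ² - 13 - 15 = 0 - 28 ≡ 10; y = λ·(13 - 10) - 8 ≡ 11. → (10, 11)
5G: (10, 11) + (15, 8). λ = (8 - 11)/(15 - 10) ≡ 16/5 mod 19. 5⁻¹ ≡ 4 (mod 19) since 5·4 = 20 ≡ 1, so λ ≡ 7.
  x = λ² - 10 - 15 = 49 - 25 ≡ 5; y = λ·(10 - 5) - 11 ≡ 5. → (5, 5)

(5, 5)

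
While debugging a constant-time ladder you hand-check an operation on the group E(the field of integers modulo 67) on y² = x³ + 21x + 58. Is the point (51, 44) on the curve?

no

y² = 44² ≡ 60; x³ + 21x + 58 = 133780 ≡ 48 (mod 67). 60 ≠ 48.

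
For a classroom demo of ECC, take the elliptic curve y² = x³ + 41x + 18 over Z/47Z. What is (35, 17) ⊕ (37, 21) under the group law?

(35, 17) + (37, 21). λ = (21 - 17)/(37 - 35) ≡ 4/2 mod 47. 2⁻¹ ≡ 24 (mod 47) since 2·24 = 48 ≡ 1, so λ ≡ 2.
  x = λ² - 35 - 37 = 4 - 72 ≡ 26; y = λ·(35 - 26) - 17 ≡ 1. → (26, 1)

(26, 1)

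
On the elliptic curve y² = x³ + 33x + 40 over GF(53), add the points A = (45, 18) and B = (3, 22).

(45, 18) + (3, 22). λ = (22 - 18)/(3 - 45) ≡ 4/11 mod 53. 11⁻¹ ≡ 29 (mod 53), so λ ≡ 10.
  x = λ² - 45 - 3 = 100 - 48 ≡ 52; y = λ·(45 - 52) - 18 ≡ 18. → (52, 18)

(52, 18)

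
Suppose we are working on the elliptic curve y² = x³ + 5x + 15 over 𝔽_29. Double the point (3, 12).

tangent at (3, 12): λ = (3·3² + 5)/(2·12) ≡ 3/24. 24⁻¹ ≡ 23 (mod 29) since 24·23 = 552 ≡ 1, so λ ≡ 3·23 ≡ 11.
  x = λ² - 3 - 3 = 121 - 6 ≡ 28; y = λ·(3 - 28) - 12 ≡ 3. → (28, 3)

(28, 3)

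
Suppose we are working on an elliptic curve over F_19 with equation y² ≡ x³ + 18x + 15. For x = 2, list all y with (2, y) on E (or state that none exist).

x³ + 18x + 15 = 59 ≡ 2 (mod 19).
2 is a non-residue mod 19; no y exists.

none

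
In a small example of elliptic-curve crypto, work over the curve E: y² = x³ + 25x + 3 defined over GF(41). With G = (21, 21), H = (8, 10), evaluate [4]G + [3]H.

First 4G:
Double-and-add on 4 = (100)₂. Start with G = (21, 21) for the leading 1-bit.
double: tangent at (21, 21): λ = (3·21² + 25)/(2·21) ≡ 36/1. 1⁻¹ ≡ 1 (mod 41), so λ ≡ 36·1 ≡ 36.
  x = λ² - 21 - 21 = 1296 - 42 ≡ 24; y = λ·(21 - 24) - 21 ≡ 35. → (24, 35)
double: tangent at (24, 35): λ = (3·24² + 25)/(2·35) ≡ 31/29. 29⁻¹ ≡ 17 (mod 41) since 29·17 = 493 ≡ 1, so λ ≡ 31·17 ≡ 35.
  x = λ² - 24 - 24 = 1225 - 48 ≡ 29; y = λ·(24 - 29) - 35 ≡ 36. → (29, 36)
4G = (29, 36).
Next 3H:
Repeated addition: build up to 3H.
2H: tangent at (8, 10): λ = (3·8² + 25)/(2·10) ≡ 12/20. 20⁻¹ ≡ 39 (mod 41) since 20·39 = 780 ≡ 1, so λ ≡ 12·39 ≡ 17.
  x = λ² - 8 - 8 = 289 - 16 ≡ 27; y = λ·(8 - 27) - 10 ≡ 36. → (27, 36)
3H: (27, 36) + (8, 10). λ = (10 - 36)/(8 - 27) ≡ 15/22 mod 41. 22⁻¹ ≡ 28 (mod 41), so λ ≡ 10.
  x = λ² - 27 - 8 = 100 - 35 ≡ 24; y = λ·(27 - 24) - 36 ≡ 35. → (24, 35)
3H = (24, 35).
Finally 4G + 3H:
(29, 36) + (24, 35). λ = (35 - 36)/(24 - 29) ≡ 40/36 mod 41. 36⁻¹ ≡ 8 (mod 41), so λ ≡ 33.
  x = λ² - 29 - 24 = 1089 - 53 ≡ 11; y = λ·(29 - 11) - 36 ≡ 25. → (11, 25)

(11, 25)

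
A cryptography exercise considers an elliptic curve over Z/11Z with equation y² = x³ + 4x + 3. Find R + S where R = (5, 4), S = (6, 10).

(3, 8)

(5, 4) + (6, 10). λ = (10 - 4)/(6 - 5) ≡ 6/1 mod 11. 1⁻¹ ≡ 1 (mod 11), so λ ≡ 6.
  x = λ² - 5 - 6 = 36 - 11 ≡ 3; y = λ·(5 - 3) - 4 ≡ 8. → (3, 8)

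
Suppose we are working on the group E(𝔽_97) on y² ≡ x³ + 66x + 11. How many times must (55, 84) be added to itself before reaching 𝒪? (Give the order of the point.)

2P: tangent at (55, 84): λ = (3·55² + 66)/(2·84) ≡ 23/71. 71⁻¹ ≡ 41 (mod 97), so λ ≡ 23·41 ≡ 70.
  x = λ² - 55 - 55 = 4900 - 110 ≡ 37; y = λ·(55 - 37) - 84 ≡ 12. → (37, 12)
3P: (37, 12) + (55, 84). λ = (84 - 12)/(55 - 37) ≡ 72/18 mod 97. 18⁻¹ ≡ 27 (mod 97), so λ ≡ 4.
  x = λ² - 37 - 55 = 16 - 92 ≡ 21; y = λ·(37 - 21) - 12 ≡ 52. → (21, 52)
4P: (21, 52) + (55, 84). λ = (84 - 52)/(55 - 21) ≡ 32/34 mod 97. 34⁻¹ ≡ 20 (mod 97) since 34·20 = 680 ≡ 1, so λ ≡ 58.
  x = λ² - 21 - 55 = 3364 - 76 ≡ 87; y = λ·(21 - 87) - 52 ≡ 0. → (87, 0)
5P: (87, 0) + (55, 84). λ = (84 - 0)/(55 - 87) ≡ 84/65 mod 97. 65⁻¹ ≡ 3 (mod 97) since 65·3 = 195 ≡ 1, so λ ≡ 58.
  x = λ² - 87 - 55 = 3364 - 142 ≡ 21; y = λ·(87 - 21) - 0 ≡ 45. → (21, 45)
6P: (21, 45) + (55, 84). λ = (84 - 45)/(55 - 21) ≡ 39/34 mod 97. 34⁻¹ ≡ 20 (mod 97), so λ ≡ 4.
  x = λ² - 21 - 55 = 16 - 76 ≡ 37; y = λ·(21 - 37) - 45 ≡ 85. → (37, 85)
7P: (37, 85) + (55, 84). λ = (84 - 85)/(55 - 37) ≡ 96/18 mod 97. 18⁻¹ ≡ 27 (mod 97) since 18·27 = 486 ≡ 1, so λ ≡ 70.
  x = λ² - 37 - 55 = 4900 - 92 ≡ 55; y = λ·(37 - 55) - 85 ≡ 13. → (55, 13)
8P: (55, 13) + (55, 84): same x and y₁ ≡ -y₂, so the sum is 𝒪.
8P = 𝒪, so the order is 8.

8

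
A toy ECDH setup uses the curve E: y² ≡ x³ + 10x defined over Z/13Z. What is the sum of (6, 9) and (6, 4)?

O

The two points share x = 6 and their y-coordinates satisfy 9 + 4 ≡ 0 (mod 13), so they are inverses. Their sum is the point at infinity.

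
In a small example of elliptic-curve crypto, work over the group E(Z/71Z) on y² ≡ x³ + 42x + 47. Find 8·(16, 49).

Write Q = (16, 49).
Double-and-add on 8 = (1000)₂. Start with Q = (16, 49) for the leading 1-bit.
double: tangent at (16, 49): λ = (3·16² + 42)/(2·49) ≡ 29/27. 27⁻¹ ≡ 50 (mod 71), so λ ≡ 29·50 ≡ 30.
  x = λ² - 16 - 16 = 900 - 32 ≡ 16; y = λ·(16 - 16) - 49 ≡ 22. → (16, 22)
double: tangent at (16, 22): λ = (3·16² + 42)/(2·22) ≡ 29/44. 44⁻¹ ≡ 21 (mod 71) since 44·21 = 924 ≡ 1, so λ ≡ 29·21 ≡ 41.
  x = λ² - 16 - 16 = 1681 - 32 ≡ 16; y = λ·(16 - 16) - 22 ≡ 49. → (16, 49)
double: tangent at (16, 49): λ = (3·16² + 42)/(2·49) ≡ 29/27. 27⁻¹ ≡ 50 (mod 71), so λ ≡ 29·50 ≡ 30.
  x = λ² - 16 - 16 = 900 - 32 ≡ 16; y = λ·(16 - 16) - 49 ≡ 22. → (16, 22)

(16, 22)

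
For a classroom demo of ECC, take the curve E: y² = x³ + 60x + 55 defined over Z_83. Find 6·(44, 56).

Write P = (44, 56).
Repeated addition: build up to 6P.
2P: tangent at (44, 56): λ = (3·44² + 60)/(2·56) ≡ 58/29. 29⁻¹ ≡ 63 (mod 83), so λ ≡ 58·63 ≡ 2.
  x = λ² - 44 - 44 = 4 - 88 ≡ 82; y = λ·(44 - 82) - 56 ≡ 34. → (82, 34)
3P: (82, 34) + (44, 56). λ = (56 - 34)/(44 - 82) ≡ 22/45 mod 83. 45⁻¹ ≡ 24 (mod 83), so λ ≡ 30.
  x = λ² - 82 - 44 = 900 - 126 ≡ 27; y = λ·(82 - 27) - 34 ≡ 39. → (27, 39)
4P: (27, 39) + (44, 56). λ = (56 - 39)/(44 - 27) ≡ 17/17 mod 83. 17⁻¹ ≡ 44 (mod 83), so λ ≡ 1.
  x = λ² - 27 - 44 = 1 - 71 ≡ 13; y = λ·(27 - 13) - 39 ≡ 58. → (13, 58)
5P: (13, 58) + (44, 56). λ = (56 - 58)/(44 - 13) ≡ 81/31 mod 83. 31⁻¹ ≡ 75 (mod 83), so λ ≡ 16.
  x = λ² - 13 - 44 = 256 - 57 ≡ 33; y = λ·(13 - 33) - 58 ≡ 37. → (33, 37)
6P: (33, 37) + (44, 56). λ = (56 - 37)/(44 - 33) ≡ 19/11 mod 83. 11⁻¹ ≡ 68 (mod 83), so λ ≡ 47.
  x = λ² - 33 - 44 = 2209 - 77 ≡ 57; y = λ·(33 - 57) - 37 ≡ 80. → (57, 80)

(57, 80)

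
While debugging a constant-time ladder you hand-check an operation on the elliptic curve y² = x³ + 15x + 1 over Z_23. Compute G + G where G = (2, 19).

(2, 4)

tangent at (2, 19): λ = (3·2² + 15)/(2·19) ≡ 4/15. 15⁻¹ ≡ 20 (mod 23), so λ ≡ 4·20 ≡ 11.
  x = λ² - 2 - 2 = 121 - 4 ≡ 2; y = λ·(2 - 2) - 19 ≡ 4. → (2, 4)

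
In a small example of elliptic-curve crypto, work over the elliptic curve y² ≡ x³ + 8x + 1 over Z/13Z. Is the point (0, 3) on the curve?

y² = 3² ≡ 9; x³ + 8x + 1 = 1 ≡ 1 (mod 13). 9 ≠ 1.

no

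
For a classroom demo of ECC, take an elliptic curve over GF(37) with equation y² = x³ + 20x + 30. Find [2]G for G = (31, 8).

(2, 2)

tangent at (31, 8): λ = (3·31² + 20)/(2·8) ≡ 17/16. 16⁻¹ ≡ 7 (mod 37), so λ ≡ 17·7 ≡ 8.
  x = λ² - 31 - 31 = 64 - 62 ≡ 2; y = λ·(31 - 2) - 8 ≡ 2. → (2, 2)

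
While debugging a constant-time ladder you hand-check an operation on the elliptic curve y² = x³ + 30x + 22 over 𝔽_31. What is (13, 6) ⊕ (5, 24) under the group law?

(20, 2)

(13, 6) + (5, 24). λ = (24 - 6)/(5 - 13) ≡ 18/23 mod 31. 23⁻¹ ≡ 27 (mod 31), so λ ≡ 21.
  x = λ² - 13 - 5 = 441 - 18 ≡ 20; y = λ·(13 - 20) - 6 ≡ 2. → (20, 2)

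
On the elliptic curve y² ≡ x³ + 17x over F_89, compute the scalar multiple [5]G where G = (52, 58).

Repeated addition: build up to 5G.
2G: tangent at (52, 58): λ = (3·52² + 17)/(2·58) ≡ 30/27. 27⁻¹ ≡ 33 (mod 89) since 27·33 = 891 ≡ 1, so λ ≡ 30·33 ≡ 11.
  x = λ² - 52 - 52 = 121 - 104 ≡ 17; y = λ·(52 - 17) - 58 ≡ 60. → (17, 60)
3G: (17, 60) + (52, 58). λ = (58 - 60)/(52 - 17) ≡ 87/35 mod 89. 35⁻¹ ≡ 28 (mod 89) since 35·28 = 980 ≡ 1, so λ ≡ 33.
  x = λ² - 17 - 52 = 1089 - 69 ≡ 41; y = λ·(17 - 41) - 60 ≡ 38. → (41, 38)
4G: (41, 38) + (52, 58). λ = (58 - 38)/(52 - 41) ≡ 20/11 mod 89. 11⁻¹ ≡ 81 (mod 89) since 11·81 = 891 ≡ 1, so λ ≡ 18.
  x = λ² - 41 - 52 = 324 - 93 ≡ 53; y = λ·(41 - 53) - 38 ≡ 13. → (53, 13)
5G: (53, 13) + (52, 58). λ = (58 - 13)/(52 - 53) ≡ 45/88 mod 89. 88⁻¹ ≡ 88 (mod 89), so λ ≡ 44.
  x = λ² - 53 - 52 = 1936 - 105 ≡ 51; y = λ·(53 - 51) - 13 ≡ 75. → (51, 75)

(51, 75)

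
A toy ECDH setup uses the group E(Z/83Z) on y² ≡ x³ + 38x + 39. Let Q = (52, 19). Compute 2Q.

(27, 9)

tangent at (52, 19): λ = (3·52² + 38)/(2·19) ≡ 16/38. 38⁻¹ ≡ 59 (mod 83), so λ ≡ 16·59 ≡ 31.
  x = λ² - 52 - 52 = 961 - 104 ≡ 27; y = λ·(52 - 27) - 19 ≡ 9. → (27, 9)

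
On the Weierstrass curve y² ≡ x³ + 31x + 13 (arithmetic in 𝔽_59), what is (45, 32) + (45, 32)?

(5, 23)

tangent at (45, 32): λ = (3·45² + 31)/(2·32) ≡ 29/5. 5⁻¹ ≡ 12 (mod 59), so λ ≡ 29·12 ≡ 53.
  x = λ² - 45 - 45 = 2809 - 90 ≡ 5; y = λ·(45 - 5) - 32 ≡ 23. → (5, 23)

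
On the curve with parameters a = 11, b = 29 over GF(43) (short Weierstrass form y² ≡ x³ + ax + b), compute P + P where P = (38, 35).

tangent at (38, 35): λ = (3·38² + 11)/(2·35) ≡ 0/27. 27⁻¹ ≡ 8 (mod 43) since 27·8 = 216 ≡ 1, so λ ≡ 0·8 ≡ 0.
  x = λ² - 38 - 38 = 0 - 76 ≡ 10; y = λ·(38 - 10) - 35 ≡ 8. → (10, 8)

(10, 8)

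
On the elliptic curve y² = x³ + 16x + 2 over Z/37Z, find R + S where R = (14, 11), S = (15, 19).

(14, 11) + (15, 19). λ = (19 - 11)/(15 - 14) ≡ 8/1 mod 37. 1⁻¹ ≡ 1 (mod 37), so λ ≡ 8.
  x = λ² - 14 - 15 = 64 - 29 ≡ 35; y = λ·(14 - 35) - 11 ≡ 6. → (35, 6)

(35, 6)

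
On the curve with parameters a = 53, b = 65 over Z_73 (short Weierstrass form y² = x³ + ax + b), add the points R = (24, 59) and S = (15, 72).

(46, 62)

(24, 59) + (15, 72). λ = (72 - 59)/(15 - 24) ≡ 13/64 mod 73. 64⁻¹ ≡ 8 (mod 73), so λ ≡ 31.
  x = λ² - 24 - 15 = 961 - 39 ≡ 46; y = λ·(24 - 46) - 59 ≡ 62. → (46, 62)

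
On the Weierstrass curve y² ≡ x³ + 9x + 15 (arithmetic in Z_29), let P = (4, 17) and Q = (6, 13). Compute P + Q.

(23, 21)

(4, 17) + (6, 13). λ = (13 - 17)/(6 - 4) ≡ 25/2 mod 29. 2⁻¹ ≡ 15 (mod 29) since 2·15 = 30 ≡ 1, so λ ≡ 27.
  x = λ² - 4 - 6 = 729 - 10 ≡ 23; y = λ·(4 - 23) - 17 ≡ 21. → (23, 21)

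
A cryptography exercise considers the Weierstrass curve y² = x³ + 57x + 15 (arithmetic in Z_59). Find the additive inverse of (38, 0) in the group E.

-(38, 0) = (38, -0 mod 59) = (38, 0).

(38, 0)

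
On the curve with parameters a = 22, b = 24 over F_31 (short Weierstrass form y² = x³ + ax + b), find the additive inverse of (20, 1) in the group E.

-(20, 1) = (20, -1 mod 31) = (20, 30).

(20, 30)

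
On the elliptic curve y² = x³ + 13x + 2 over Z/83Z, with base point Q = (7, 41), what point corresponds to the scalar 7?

(74, 22)

Double-and-add on 7 = (111)₂. Start with Q = (7, 41) for the leading 1-bit.
double: tangent at (7, 41): λ = (3·7² + 13)/(2·41) ≡ 77/82. 82⁻¹ ≡ 82 (mod 83) since 82·82 = 6724 ≡ 1, so λ ≡ 77·82 ≡ 6.
  x = λ² - 7 - 7 = 36 - 14 ≡ 22; y = λ·(7 - 22) - 41 ≡ 35. → (22, 35)
add Q: (22, 35) + (7, 41). λ = (41 - 35)/(7 - 22) ≡ 6/68 mod 83. 68⁻¹ ≡ 11 (mod 83), so λ ≡ 66.
  x = λ² - 22 - 7 = 4356 - 29 ≡ 11; y = λ·(22 - 11) - 35 ≡ 27. → (11, 27)
double: tangent at (11, 27): λ = (3·11² + 13)/(2·27) ≡ 44/54. 54⁻¹ ≡ 20 (mod 83), so λ ≡ 44·20 ≡ 50.
  x = λ² - 11 - 11 = 2500 - 22 ≡ 71; y = λ·(11 - 71) - 27 ≡ 44. → (71, 44)
add Q: (71, 44) + (7, 41). λ = (41 - 44)/(7 - 71) ≡ 80/19 mod 83. 19⁻¹ ≡ 35 (mod 83), so λ ≡ 61.
  x = λ² - 71 - 7 = 3721 - 78 ≡ 74; y = λ·(71 - 74) - 44 ≡ 22. → (74, 22)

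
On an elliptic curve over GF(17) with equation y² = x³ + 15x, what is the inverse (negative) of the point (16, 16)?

(16, 1)

-(16, 16) = (16, -16 mod 17) = (16, 1).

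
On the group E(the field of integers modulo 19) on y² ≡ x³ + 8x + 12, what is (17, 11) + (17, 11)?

(2, 13)

tangent at (17, 11): λ = (3·17² + 8)/(2·11) ≡ 1/3. 3⁻¹ ≡ 13 (mod 19) since 3·13 = 39 ≡ 1, so λ ≡ 1·13 ≡ 13.
  x = λ² - 17 - 17 = 169 - 34 ≡ 2; y = λ·(17 - 2) - 11 ≡ 13. → (2, 13)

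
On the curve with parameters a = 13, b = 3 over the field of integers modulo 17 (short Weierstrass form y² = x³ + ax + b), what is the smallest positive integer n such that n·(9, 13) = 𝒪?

2P: tangent at (9, 13): λ = (3·9² + 13)/(2·13) ≡ 1/9. 9⁻¹ ≡ 2 (mod 17) since 9·2 = 18 ≡ 1, so λ ≡ 1·2 ≡ 2.
  x = λ² - 9 - 9 = 4 - 18 ≡ 3; y = λ·(9 - 3) - 13 ≡ 16. → (3, 16)
3P: (3, 16) + (9, 13). λ = (13 - 16)/(9 - 3) ≡ 14/6 mod 17. 6⁻¹ ≡ 3 (mod 17) since 6·3 = 18 ≡ 1, so λ ≡ 8.
  x = λ² - 3 - 9 = 64 - 12 ≡ 1; y = λ·(3 - 1) - 16 ≡ 0. → (1, 0)
4P: (1, 0) + (9, 13). λ = (13 - 0)/(9 - 1) ≡ 13/8 mod 17. 8⁻¹ ≡ 15 (mod 17) since 8·15 = 120 ≡ 1, so λ ≡ 8.
  x = λ² - 1 - 9 = 64 - 10 ≡ 3; y = λ·(1 - 3) - 0 ≡ 1. → (3, 1)
5P: (3, 1) + (9, 13). λ = (13 - 1)/(9 - 3) ≡ 12/6 mod 17. 6⁻¹ ≡ 3 (mod 17) since 6·3 = 18 ≡ 1, so λ ≡ 2.
  x = λ² - 3 - 9 = 4 - 12 ≡ 9; y = λ·(3 - 9) - 1 ≡ 4. → (9, 4)
6P: (9, 4) + (9, 13): same x and y₁ ≡ -y₂, so the sum is 𝒪.
6P = 𝒪, so the order is 6.

6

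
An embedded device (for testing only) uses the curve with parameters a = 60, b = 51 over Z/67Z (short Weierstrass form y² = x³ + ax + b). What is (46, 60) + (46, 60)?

(34, 18)

tangent at (46, 60): λ = (3·46² + 60)/(2·60) ≡ 43/53. 53⁻¹ ≡ 43 (mod 67) since 53·43 = 2279 ≡ 1, so λ ≡ 43·43 ≡ 40.
  x = λ² - 46 - 46 = 1600 - 92 ≡ 34; y = λ·(46 - 34) - 60 ≡ 18. → (34, 18)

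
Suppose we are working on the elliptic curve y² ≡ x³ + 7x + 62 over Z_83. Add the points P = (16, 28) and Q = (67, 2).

(16, 28) + (67, 2). λ = (2 - 28)/(67 - 16) ≡ 57/51 mod 83. 51⁻¹ ≡ 70 (mod 83), so λ ≡ 6.
  x = λ² - 16 - 67 = 36 - 83 ≡ 36; y = λ·(16 - 36) - 28 ≡ 18. → (36, 18)

(36, 18)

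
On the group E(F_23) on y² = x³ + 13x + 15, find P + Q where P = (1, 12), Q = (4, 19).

(3, 14)

(1, 12) + (4, 19). λ = (19 - 12)/(4 - 1) ≡ 7/3 mod 23. 3⁻¹ ≡ 8 (mod 23) since 3·8 = 24 ≡ 1, so λ ≡ 10.
  x = λ² - 1 - 4 = 100 - 5 ≡ 3; y = λ·(1 - 3) - 12 ≡ 14. → (3, 14)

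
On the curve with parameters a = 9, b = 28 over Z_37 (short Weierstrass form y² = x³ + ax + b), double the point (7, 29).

(14, 30)

tangent at (7, 29): λ = (3·7² + 9)/(2·29) ≡ 8/21. 21⁻¹ ≡ 30 (mod 37) since 21·30 = 630 ≡ 1, so λ ≡ 8·30 ≡ 18.
  x = λ² - 7 - 7 = 324 - 14 ≡ 14; y = λ·(7 - 14) - 29 ≡ 30. → (14, 30)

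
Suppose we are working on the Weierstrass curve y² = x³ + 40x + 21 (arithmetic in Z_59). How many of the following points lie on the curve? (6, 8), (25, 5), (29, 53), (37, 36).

2

(6, 8): 8² ≡ 5, rhs ≡ 5 → on.
(25, 5): 5² ≡ 25, rhs ≡ 8 → off.
(29, 53): 53² ≡ 36, rhs ≡ 23 → off.
(37, 36): 36² ≡ 57, rhs ≡ 57 → on.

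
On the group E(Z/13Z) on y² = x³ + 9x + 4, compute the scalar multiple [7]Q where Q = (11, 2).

(4, 0)

Repeated addition: build up to 7Q.
2Q: tangent at (11, 2): λ = (3·11² + 9)/(2·2) ≡ 8/4. 4⁻¹ ≡ 10 (mod 13) since 4·10 = 40 ≡ 1, so λ ≡ 8·10 ≡ 2.
  x = λ² - 11 - 11 = 4 - 22 ≡ 8; y = λ·(11 - 8) - 2 ≡ 4. → (8, 4)
3Q: (8, 4) + (11, 2). λ = (2 - 4)/(11 - 8) ≡ 11/3 mod 13. 3⁻¹ ≡ 9 (mod 13), so λ ≡ 8.
  x = λ² - 8 - 11 = 64 - 19 ≡ 6; y = λ·(8 - 6) - 4 ≡ 12. → (6, 12)
4Q: (6, 12) + (11, 2). λ = (2 - 12)/(11 - 6) ≡ 3/5 mod 13. 5⁻¹ ≡ 8 (mod 13) since 5·8 = 40 ≡ 1, so λ ≡ 11.
  x = λ² - 6 - 11 = 121 - 17 ≡ 0; y = λ·(6 - 0) - 12 ≡ 2. → (0, 2)
5Q: (0, 2) + (11, 2). λ = (2 - 2)/(11 - 0) ≡ 0/11 mod 13. 11⁻¹ ≡ 6 (mod 13), so λ ≡ 0.
  x = λ² - 0 - 11 = 0 - 11 ≡ 2; y = λ·(0 - 2) - 2 ≡ 11. → (2, 11)
6Q: (2, 11) + (11, 2). λ = (2 - 11)/(11 - 2) ≡ 4/9 mod 13. 9⁻¹ ≡ 3 (mod 13) since 9·3 = 27 ≡ 1, so λ ≡ 12.
  x = λ² - 2 - 11 = 144 - 13 ≡ 1; y = λ·(2 - 1) - 11 ≡ 1. → (1, 1)
7Q: (1, 1) + (11, 2). λ = (2 - 1)/(11 - 1) ≡ 1/10 mod 13. 10⁻¹ ≡ 4 (mod 13) since 10·4 = 40 ≡ 1, so λ ≡ 4.
  x = λ² - 1 - 11 = 16 - 12 ≡ 4; y = λ·(1 - 4) - 1 ≡ 0. → (4, 0)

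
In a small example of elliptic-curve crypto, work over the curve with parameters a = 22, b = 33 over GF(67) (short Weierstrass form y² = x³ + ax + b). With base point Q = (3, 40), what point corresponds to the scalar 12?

Repeated addition: build up to 12Q.
2Q: tangent at (3, 40): λ = (3·3² + 22)/(2·40) ≡ 49/13. 13⁻¹ ≡ 31 (mod 67), so λ ≡ 49·31 ≡ 45.
  x = λ² - 3 - 3 = 2025 - 6 ≡ 9; y = λ·(3 - 9) - 40 ≡ 25. → (9, 25)
3Q: (9, 25) + (3, 40). λ = (40 - 25)/(3 - 9) ≡ 15/61 mod 67. 61⁻¹ ≡ 11 (mod 67), so λ ≡ 31.
  x = λ² - 9 - 3 = 961 - 12 ≡ 11; y = λ·(9 - 11) - 25 ≡ 47. → (11, 47)
4Q: (11, 47) + (3, 40). λ = (40 - 47)/(3 - 11) ≡ 60/59 mod 67. 59⁻¹ ≡ 25 (mod 67) since 59·25 = 1475 ≡ 1, so λ ≡ 26.
  x = λ² - 11 - 3 = 676 - 14 ≡ 59; y = λ·(11 - 59) - 47 ≡ 45. → (59, 45)
5Q: (59, 45) + (3, 40). λ = (40 - 45)/(3 - 59) ≡ 62/11 mod 67. 11⁻¹ ≡ 61 (mod 67), so λ ≡ 30.
  x = λ² - 59 - 3 = 900 - 62 ≡ 34; y = λ·(59 - 34) - 45 ≡ 35. → (34, 35)
6Q: (34, 35) + (3, 40). λ = (40 - 35)/(3 - 34) ≡ 5/36 mod 67. 36⁻¹ ≡ 54 (mod 67), so λ ≡ 2.
  x = λ² - 34 - 3 = 4 - 37 ≡ 34; y = λ·(34 - 34) - 35 ≡ 32. → (34, 32)
7Q: (34, 32) + (3, 40). λ = (40 - 32)/(3 - 34) ≡ 8/36 mod 67. 36⁻¹ ≡ 54 (mod 67) since 36·54 = 1944 ≡ 1, so λ ≡ 30.
  x = λ² - 34 - 3 = 900 - 37 ≡ 59; y = λ·(34 - 59) - 32 ≡ 22. → (59, 22)
8Q: (59, 22) + (3, 40). λ = (40 - 22)/(3 - 59) ≡ 18/11 mod 67. 11⁻¹ ≡ 61 (mod 67), so λ ≡ 26.
  x = λ² - 59 - 3 = 676 - 62 ≡ 11; y = λ·(59 - 11) - 22 ≡ 20. → (11, 20)
9Q: (11, 20) + (3, 40). λ = (40 - 20)/(3 - 11) ≡ 20/59 mod 67. 59⁻¹ ≡ 25 (mod 67) since 59·25 = 1475 ≡ 1, so λ ≡ 31.
  x = λ² - 11 - 3 = 961 - 14 ≡ 9; y = λ·(11 - 9) - 20 ≡ 42. → (9, 42)
10Q: (9, 42) + (3, 40). λ = (40 - 42)/(3 - 9) ≡ 65/61 mod 67. 61⁻¹ ≡ 11 (mod 67), so λ ≡ 45.
  x = λ² - 9 - 3 = 2025 - 12 ≡ 3; y = λ·(9 - 3) - 42 ≡ 27. → (3, 27)
11Q: (3, 27) + (3, 40): same x and y₁ ≡ -y₂, so the sum is 𝒪.
12Q: 𝒪 + (3, 40) = (3, 40) (identity).

(3, 40)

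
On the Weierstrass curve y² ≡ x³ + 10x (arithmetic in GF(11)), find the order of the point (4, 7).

3

2P: tangent at (4, 7): λ = (3·4² + 10)/(2·7) ≡ 3/3. 3⁻¹ ≡ 4 (mod 11), so λ ≡ 3·4 ≡ 1.
  x = λ² - 4 - 4 = 1 - 8 ≡ 4; y = λ·(4 - 4) - 7 ≡ 4. → (4, 4)
3P: (4, 4) + (4, 7): same x and y₁ ≡ -y₂, so the sum is 𝒪.
3P = 𝒪, so the order is 3.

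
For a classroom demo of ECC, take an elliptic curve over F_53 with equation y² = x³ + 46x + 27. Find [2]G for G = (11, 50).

tangent at (11, 50): λ = (3·11² + 46)/(2·50) ≡ 38/47. 47⁻¹ ≡ 44 (mod 53), so λ ≡ 38·44 ≡ 29.
  x = λ² - 11 - 11 = 841 - 22 ≡ 24; y = λ·(11 - 24) - 50 ≡ 50. → (24, 50)

(24, 50)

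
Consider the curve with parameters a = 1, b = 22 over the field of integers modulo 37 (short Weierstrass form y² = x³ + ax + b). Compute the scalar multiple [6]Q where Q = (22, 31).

(10, 25)

Double-and-add on 6 = (110)₂. Start with Q = (22, 31) for the leading 1-bit.
double: tangent at (22, 31): λ = (3·22² + 1)/(2·31) ≡ 10/25. 25⁻¹ ≡ 3 (mod 37) since 25·3 = 75 ≡ 1, so λ ≡ 10·3 ≡ 30.
  x = λ² - 22 - 22 = 900 - 44 ≡ 5; y = λ·(22 - 5) - 31 ≡ 35. → (5, 35)
add Q: (5, 35) + (22, 31). λ = (31 - 35)/(22 - 5) ≡ 33/17 mod 37. 17⁻¹ ≡ 24 (mod 37), so λ ≡ 15.
  x = λ² - 5 - 22 = 225 - 27 ≡ 13; y = λ·(5 - 13) - 35 ≡ 30. → (13, 30)
double: tangent at (13, 30): λ = (3·13² + 1)/(2·30) ≡ 27/23. 23⁻¹ ≡ 29 (mod 37), so λ ≡ 27·29 ≡ 6.
  x = λ² - 13 - 13 = 36 - 26 ≡ 10; y = λ·(13 - 10) - 30 ≡ 25. → (10, 25)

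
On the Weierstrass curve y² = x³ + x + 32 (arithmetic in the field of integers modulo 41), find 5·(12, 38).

Write Q = (12, 38).
Double-and-add on 5 = (101)₂. Start with Q = (12, 38) for the leading 1-bit.
double: tangent at (12, 38): λ = (3·12² + 1)/(2·38) ≡ 23/35. 35⁻¹ ≡ 34 (mod 41) since 35·34 = 1190 ≡ 1, so λ ≡ 23·34 ≡ 3.
  x = λ² - 12 - 12 = 9 - 24 ≡ 26; y = λ·(12 - 26) - 38 ≡ 2. → (26, 2)
double: tangent at (26, 2): λ = (3·26² + 1)/(2·2) ≡ 20/4. 4⁻¹ ≡ 31 (mod 41), so λ ≡ 20·31 ≡ 5.
  x = λ² - 26 - 26 = 25 - 52 ≡ 14; y = λ·(26 - 14) - 2 ≡ 17. → (14, 17)
add Q: (14, 17) + (12, 38). λ = (38 - 17)/(12 - 14) ≡ 21/39 mod 41. 39⁻¹ ≡ 20 (mod 41), so λ ≡ 10.
  x = λ² - 14 - 12 = 100 - 26 ≡ 33; y = λ·(14 - 33) - 17 ≡ 39. → (33, 39)

(33, 39)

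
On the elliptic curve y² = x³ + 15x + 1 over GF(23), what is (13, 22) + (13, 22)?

(15, 17)

tangent at (13, 22): λ = (3·13² + 15)/(2·22) ≡ 16/21. 21⁻¹ ≡ 11 (mod 23), so λ ≡ 16·11 ≡ 15.
  x = λ² - 13 - 13 = 225 - 26 ≡ 15; y = λ·(13 - 15) - 22 ≡ 17. → (15, 17)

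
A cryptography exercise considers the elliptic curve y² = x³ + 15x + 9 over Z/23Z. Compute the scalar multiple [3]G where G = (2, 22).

(22, 4)

Repeated addition: build up to 3G.
2G: tangent at (2, 22): λ = (3·2² + 15)/(2·22) ≡ 4/21. 21⁻¹ ≡ 11 (mod 23) since 21·11 = 231 ≡ 1, so λ ≡ 4·11 ≡ 21.
  x = λ² - 2 - 2 = 441 - 4 ≡ 0; y = λ·(2 - 0) - 22 ≡ 20. → (0, 20)
3G: (0, 20) + (2, 22). λ = (22 - 20)/(2 - 0) ≡ 2/2 mod 23. 2⁻¹ ≡ 12 (mod 23) since 2·12 = 24 ≡ 1, so λ ≡ 1.
  x = λ² - 0 - 2 = 1 - 2 ≡ 22; y = λ·(0 - 22) - 20 ≡ 4. → (22, 4)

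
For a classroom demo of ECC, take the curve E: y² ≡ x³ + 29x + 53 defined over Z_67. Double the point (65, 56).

tangent at (65, 56): λ = (3·65² + 29)/(2·56) ≡ 41/45. 45⁻¹ ≡ 3 (mod 67) since 45·3 = 135 ≡ 1, so λ ≡ 41·3 ≡ 56.
  x = λ² - 65 - 65 = 3136 - 130 ≡ 58; y = λ·(65 - 58) - 56 ≡ 1. → (58, 1)

(58, 1)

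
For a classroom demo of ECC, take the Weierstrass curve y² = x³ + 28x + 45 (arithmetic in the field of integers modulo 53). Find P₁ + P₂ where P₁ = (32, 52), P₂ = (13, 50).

(50, 27)

(32, 52) + (13, 50). λ = (50 - 52)/(13 - 32) ≡ 51/34 mod 53. 34⁻¹ ≡ 39 (mod 53) since 34·39 = 1326 ≡ 1, so λ ≡ 28.
  x = λ² - 32 - 13 = 784 - 45 ≡ 50; y = λ·(32 - 50) - 52 ≡ 27. → (50, 27)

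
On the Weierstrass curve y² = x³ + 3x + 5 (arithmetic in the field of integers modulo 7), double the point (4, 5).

tangent at (4, 5): λ = (3·4² + 3)/(2·5) ≡ 2/3. 3⁻¹ ≡ 5 (mod 7), so λ ≡ 2·5 ≡ 3.
  x = λ² - 4 - 4 = 9 - 8 ≡ 1; y = λ·(4 - 1) - 5 ≡ 4. → (1, 4)

(1, 4)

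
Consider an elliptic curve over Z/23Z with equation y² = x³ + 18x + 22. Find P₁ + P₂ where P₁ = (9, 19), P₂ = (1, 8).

(21, 22)

(9, 19) + (1, 8). λ = (8 - 19)/(1 - 9) ≡ 12/15 mod 23. 15⁻¹ ≡ 20 (mod 23), so λ ≡ 10.
  x = λ² - 9 - 1 = 100 - 10 ≡ 21; y = λ·(9 - 21) - 19 ≡ 22. → (21, 22)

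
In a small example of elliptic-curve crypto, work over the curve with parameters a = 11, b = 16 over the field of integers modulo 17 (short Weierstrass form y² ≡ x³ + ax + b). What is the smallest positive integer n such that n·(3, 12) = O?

3

2P: tangent at (3, 12): λ = (3·3² + 11)/(2·12) ≡ 4/7. 7⁻¹ ≡ 5 (mod 17) since 7·5 = 35 ≡ 1, so λ ≡ 4·5 ≡ 3.
  x = λ² - 3 - 3 = 9 - 6 ≡ 3; y = λ·(3 - 3) - 12 ≡ 5. → (3, 5)
3P: (3, 5) + (3, 12): same x and y₁ ≡ -y₂, so the sum is O.
3P = O, so the order is 3.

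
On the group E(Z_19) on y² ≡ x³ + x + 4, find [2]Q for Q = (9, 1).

(8, 7)

tangent at (9, 1): λ = (3·9² + 1)/(2·1) ≡ 16/2. 2⁻¹ ≡ 10 (mod 19), so λ ≡ 16·10 ≡ 8.
  x = λ² - 9 - 9 = 64 - 18 ≡ 8; y = λ·(9 - 8) - 1 ≡ 7. → (8, 7)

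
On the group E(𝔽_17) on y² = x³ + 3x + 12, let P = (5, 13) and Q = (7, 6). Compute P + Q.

(5, 13) + (7, 6). λ = (6 - 13)/(7 - 5) ≡ 10/2 mod 17. 2⁻¹ ≡ 9 (mod 17), so λ ≡ 5.
  x = λ² - 5 - 7 = 25 - 12 ≡ 13; y = λ·(5 - 13) - 13 ≡ 15. → (13, 15)

(13, 15)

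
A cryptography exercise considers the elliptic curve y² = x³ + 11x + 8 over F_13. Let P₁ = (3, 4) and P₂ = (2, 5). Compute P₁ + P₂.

(9, 2)

(3, 4) + (2, 5). λ = (5 - 4)/(2 - 3) ≡ 1/12 mod 13. 12⁻¹ ≡ 12 (mod 13), so λ ≡ 12.
  x = λ² - 3 - 2 = 144 - 5 ≡ 9; y = λ·(3 - 9) - 4 ≡ 2. → (9, 2)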